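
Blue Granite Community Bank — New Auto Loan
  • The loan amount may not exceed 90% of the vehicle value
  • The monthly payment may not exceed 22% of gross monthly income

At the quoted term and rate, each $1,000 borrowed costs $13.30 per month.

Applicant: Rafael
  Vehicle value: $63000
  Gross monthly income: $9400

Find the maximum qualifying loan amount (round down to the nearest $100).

Payment cap: 22% × $9,400 = $2,068/month.
At $13.30 per $1,000, that supports 2,068/13.30 × 1,000 ≈ $155,488 → $155,400.
LTV cap: 90% × $63,000 = $56,700 → $56,700.
Binding constraint: loan-to-value.

$56,700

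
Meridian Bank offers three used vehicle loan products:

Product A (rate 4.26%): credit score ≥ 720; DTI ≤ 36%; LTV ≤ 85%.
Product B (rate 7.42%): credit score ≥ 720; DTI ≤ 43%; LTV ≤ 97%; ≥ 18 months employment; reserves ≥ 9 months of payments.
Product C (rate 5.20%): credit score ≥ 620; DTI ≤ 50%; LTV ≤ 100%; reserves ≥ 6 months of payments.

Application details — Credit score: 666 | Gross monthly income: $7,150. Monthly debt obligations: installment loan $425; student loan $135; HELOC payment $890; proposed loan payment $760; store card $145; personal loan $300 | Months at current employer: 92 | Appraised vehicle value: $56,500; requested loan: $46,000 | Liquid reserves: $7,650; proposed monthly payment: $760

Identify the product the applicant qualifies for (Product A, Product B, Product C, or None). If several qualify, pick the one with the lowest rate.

Product C

Total debts = (425 + 135 + 890 + 760 + 145 + 300) = 2,655; DTI = 2,655/7,150 = 37.1%.
LTV = 46,000/56,500 = 81.4%.
Reserves = 7,650/760 = 10.1 months.
Product A: score 666 < 720; DTI 37.1% > 36%; LTV 81.4% ≤ 85% → does not qualify.
Product B: score 666 < 720; DTI 37.1% ≤ 43%; LTV 81.4% ≤ 97%; employment 92 ≥ 18 mo; reserves 10.1 ≥ 9 mo → does not qualify.
Product C: score 666 ≥ 620; DTI 37.1% ≤ 50%; LTV 81.4% ≤ 100%; reserves 10.1 ≥ 6 mo → qualifies.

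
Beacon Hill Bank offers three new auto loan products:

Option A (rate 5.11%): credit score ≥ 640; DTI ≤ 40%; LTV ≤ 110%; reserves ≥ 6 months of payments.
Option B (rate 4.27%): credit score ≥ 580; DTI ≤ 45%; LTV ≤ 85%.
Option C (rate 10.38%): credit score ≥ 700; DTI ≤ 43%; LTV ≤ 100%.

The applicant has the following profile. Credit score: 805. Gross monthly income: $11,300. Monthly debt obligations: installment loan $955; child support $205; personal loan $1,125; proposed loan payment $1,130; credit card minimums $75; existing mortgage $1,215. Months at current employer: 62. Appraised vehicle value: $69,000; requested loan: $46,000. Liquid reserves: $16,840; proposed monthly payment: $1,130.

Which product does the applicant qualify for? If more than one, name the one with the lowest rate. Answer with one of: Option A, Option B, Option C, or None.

Option B

Total debts = (955 + 205 + 1,125 + 1,130 + 75 + 1,215) = 4,705; DTI = 4,705/11,300 = 41.6%.
LTV = 46,000/69,000 = 66.7%.
Reserves = 16,840/1,130 = 14.9 months.
Option A: score 805 ≥ 640; DTI 41.6% > 40%; LTV 66.7% ≤ 110%; reserves 14.9 ≥ 6 mo → does not qualify.
Option B: score 805 ≥ 580; DTI 41.6% ≤ 45%; LTV 66.7% ≤ 85% → qualifies.
Option C: score 805 ≥ 700; DTI 41.6% ≤ 43%; LTV 66.7% ≤ 100% → qualifies.
Qualifying: Option B, Option C. Lowest rate is 4.27% → Option B.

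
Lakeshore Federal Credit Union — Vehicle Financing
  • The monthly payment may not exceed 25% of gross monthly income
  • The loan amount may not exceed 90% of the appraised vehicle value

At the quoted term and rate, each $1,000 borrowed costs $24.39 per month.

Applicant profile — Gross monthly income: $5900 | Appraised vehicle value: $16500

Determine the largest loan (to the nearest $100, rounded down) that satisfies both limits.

$14,800

Payment cap: 25% × $5,900 = $1,475/month.
At $24.39 per $1,000, that supports 1,475/24.39 × 1,000 ≈ $60,475 → $60,400.
LTV cap: 90% × $16,500 = $14,850 → $14,800.
Binding constraint: loan-to-value.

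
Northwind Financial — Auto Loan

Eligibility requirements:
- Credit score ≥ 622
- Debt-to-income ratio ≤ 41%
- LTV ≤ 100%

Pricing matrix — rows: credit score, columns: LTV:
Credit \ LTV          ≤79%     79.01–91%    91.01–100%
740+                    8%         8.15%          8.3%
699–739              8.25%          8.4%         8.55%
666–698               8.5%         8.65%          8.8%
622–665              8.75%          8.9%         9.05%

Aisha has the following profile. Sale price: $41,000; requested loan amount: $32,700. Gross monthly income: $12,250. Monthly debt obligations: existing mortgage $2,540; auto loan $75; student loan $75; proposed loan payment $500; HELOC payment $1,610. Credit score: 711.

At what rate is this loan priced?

Credit score 711 ≥ 622; Total monthly debts = (2,540 + 75 + 75 + 500 + 1,610) = 4,800. DTI = 4,800/12,250 = 39.2% ≤ 41%
LTV = 32,700/41,000 = 79.8% ≤ 100%
Credit 711 → row 699–739; LTV 79.8% → column 79.01–91%. Grid cell → 8.4%.

8.4%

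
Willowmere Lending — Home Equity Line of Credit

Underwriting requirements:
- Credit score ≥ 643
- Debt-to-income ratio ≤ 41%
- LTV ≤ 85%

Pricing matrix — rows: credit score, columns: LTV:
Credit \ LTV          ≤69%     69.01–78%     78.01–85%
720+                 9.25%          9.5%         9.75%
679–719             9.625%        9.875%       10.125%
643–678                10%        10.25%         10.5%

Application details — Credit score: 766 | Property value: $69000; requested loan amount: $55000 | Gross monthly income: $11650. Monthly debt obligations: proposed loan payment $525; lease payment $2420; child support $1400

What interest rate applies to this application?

Credit score 766 ≥ 643; Total monthly debts = (525 + 2,420 + 1,400) = 4,345. Debt-to-income = 4,345/11,650 = 37.3% — meets 41% limit
Loan-to-value = 55,000/69,000 = 79.7% — pass (85% max)
Credit 766 → row 720+; LTV 79.7% → column 78.01–85%. Grid cell → 9.75%.

9.75%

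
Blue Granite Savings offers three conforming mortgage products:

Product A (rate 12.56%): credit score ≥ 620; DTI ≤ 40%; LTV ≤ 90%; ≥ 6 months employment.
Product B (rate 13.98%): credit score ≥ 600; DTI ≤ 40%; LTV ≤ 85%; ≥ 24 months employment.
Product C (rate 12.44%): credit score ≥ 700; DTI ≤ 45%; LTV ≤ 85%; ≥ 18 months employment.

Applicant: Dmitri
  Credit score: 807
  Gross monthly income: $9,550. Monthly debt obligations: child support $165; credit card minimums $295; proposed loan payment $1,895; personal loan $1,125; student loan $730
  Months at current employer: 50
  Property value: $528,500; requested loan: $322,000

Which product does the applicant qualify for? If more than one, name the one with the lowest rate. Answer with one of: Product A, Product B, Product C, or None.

Total debts = (165 + 295 + 1,895 + 1,125 + 730) = 4,210; DTI = 4,210/9,550 = 44.1%.
LTV = 322,000/528,500 = 60.9%.
Product A: score 807 ≥ 620; DTI 44.1% > 40%; LTV 60.9% ≤ 90%; employment 50 ≥ 6 mo → does not qualify.
Product B: score 807 ≥ 600; DTI 44.1% > 40%; LTV 60.9% ≤ 85%; employment 50 ≥ 24 mo → does not qualify.
Product C: score 807 ≥ 700; DTI 44.1% ≤ 45%; LTV 60.9% ≤ 85%; employment 50 ≥ 18 mo → qualifies.

Product C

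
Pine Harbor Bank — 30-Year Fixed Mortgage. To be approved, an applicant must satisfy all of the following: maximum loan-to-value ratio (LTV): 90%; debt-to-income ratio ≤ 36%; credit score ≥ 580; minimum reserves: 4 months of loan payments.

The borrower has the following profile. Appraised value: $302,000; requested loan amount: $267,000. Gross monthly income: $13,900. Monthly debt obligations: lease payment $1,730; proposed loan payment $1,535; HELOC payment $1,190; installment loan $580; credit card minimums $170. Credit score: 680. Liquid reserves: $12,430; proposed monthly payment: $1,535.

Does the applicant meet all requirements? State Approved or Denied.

Denied

LTV: 267,000 ÷ 302,000 = 88.4%, within 90% cap
Total monthly debts = (1,730 + 1,535 + 1,190 + 580 + 170) = 5,205. Debt-to-income = 5,205/13,900 = 37.4% — over 36% limit
Credit score 680 ≥ 580 (meets)
Liquid reserves cover 12,430/1,535 = 8.1 months — ≥ 4 required
Fails on DTI.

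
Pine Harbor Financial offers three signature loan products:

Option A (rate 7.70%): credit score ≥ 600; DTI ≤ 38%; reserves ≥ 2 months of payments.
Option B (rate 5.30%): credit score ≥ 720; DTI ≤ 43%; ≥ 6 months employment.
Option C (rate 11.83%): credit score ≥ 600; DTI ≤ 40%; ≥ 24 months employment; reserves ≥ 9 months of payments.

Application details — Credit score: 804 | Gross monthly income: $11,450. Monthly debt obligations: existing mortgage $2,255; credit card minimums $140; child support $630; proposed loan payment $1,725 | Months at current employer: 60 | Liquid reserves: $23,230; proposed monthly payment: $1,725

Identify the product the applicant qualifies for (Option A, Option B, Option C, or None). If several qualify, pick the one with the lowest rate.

Option B

Total debts = (2,255 + 140 + 630 + 1,725) = 4,750; DTI = 4,750/11,450 = 41.5%.
Reserves = 23,230/1,725 = 13.5 months.
Option A: score 804 ≥ 600; DTI 41.5% > 38%; reserves 13.5 ≥ 2 mo → does not qualify.
Option B: score 804 ≥ 720; DTI 41.5% ≤ 43%; employment 60 ≥ 6 mo → qualifies.
Option C: score 804 ≥ 600; DTI 41.5% > 40%; employment 60 ≥ 24 mo; reserves 13.5 ≥ 9 mo → does not qualify.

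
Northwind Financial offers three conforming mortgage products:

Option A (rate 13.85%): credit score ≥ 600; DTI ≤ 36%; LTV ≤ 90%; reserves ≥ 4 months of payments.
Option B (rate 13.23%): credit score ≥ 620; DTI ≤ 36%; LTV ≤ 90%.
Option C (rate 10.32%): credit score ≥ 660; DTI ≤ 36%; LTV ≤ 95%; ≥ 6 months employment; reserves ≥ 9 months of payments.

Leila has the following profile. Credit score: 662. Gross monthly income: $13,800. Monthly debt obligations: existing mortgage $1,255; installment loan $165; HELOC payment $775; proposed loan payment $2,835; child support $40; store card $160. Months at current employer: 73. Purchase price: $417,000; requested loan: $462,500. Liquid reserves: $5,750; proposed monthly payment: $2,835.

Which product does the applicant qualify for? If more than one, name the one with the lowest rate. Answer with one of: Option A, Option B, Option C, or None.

None

Total debts = (1,255 + 165 + 775 + 2,835 + 40 + 160) = 5,230; DTI = 5,230/13,800 = 37.9%.
LTV = 462,500/417,000 = 110.9%.
Reserves = 5,750/2,835 = 2.0 months.
Option A: score 662 ≥ 600; DTI 37.9% > 36%; LTV 110.9% > 90%; reserves 2.0 < 4 mo → does not qualify.
Option B: score 662 ≥ 620; DTI 37.9% > 36%; LTV 110.9% > 90% → does not qualify.
Option C: score 662 ≥ 660; DTI 37.9% > 36%; LTV 110.9% > 95%; employment 73 ≥ 6 mo; reserves 2.0 < 9 mo → does not qualify.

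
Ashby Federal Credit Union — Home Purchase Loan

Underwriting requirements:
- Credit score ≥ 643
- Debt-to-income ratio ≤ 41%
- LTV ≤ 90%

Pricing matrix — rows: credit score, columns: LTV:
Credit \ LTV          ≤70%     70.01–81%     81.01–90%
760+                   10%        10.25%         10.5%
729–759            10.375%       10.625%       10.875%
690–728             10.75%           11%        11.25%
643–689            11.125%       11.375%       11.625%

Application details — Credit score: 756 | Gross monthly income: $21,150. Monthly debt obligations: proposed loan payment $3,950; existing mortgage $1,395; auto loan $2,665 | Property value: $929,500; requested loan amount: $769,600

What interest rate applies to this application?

10.875%

Credit score 756 ≥ 643; Total monthly debts = (3,950 + 1,395 + 2,665) = 8,010. DTI: 8,010 ÷ 21,150 = 37.9%, within the 41% cap
LTV: 769,600 ÷ 929,500 = 82.8%, within 90% cap
Credit 756 → row 729–759; LTV 82.8% → column 81.01–90%. Grid cell → 10.875%.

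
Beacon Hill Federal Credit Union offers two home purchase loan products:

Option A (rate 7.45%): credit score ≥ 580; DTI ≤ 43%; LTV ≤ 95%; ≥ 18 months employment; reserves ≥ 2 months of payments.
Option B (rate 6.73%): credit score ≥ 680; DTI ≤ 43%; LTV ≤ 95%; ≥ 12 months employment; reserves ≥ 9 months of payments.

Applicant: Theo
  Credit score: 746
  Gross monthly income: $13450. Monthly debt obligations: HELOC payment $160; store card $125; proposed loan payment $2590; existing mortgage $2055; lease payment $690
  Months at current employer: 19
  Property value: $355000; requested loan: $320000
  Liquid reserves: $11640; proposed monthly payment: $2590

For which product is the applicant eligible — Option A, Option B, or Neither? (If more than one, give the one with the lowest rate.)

Option A

Total debts = (160 + 125 + 2,590 + 2,055 + 690) = 5,620; DTI = 5,620/13,450 = 41.8%.
LTV = 320,000/355,000 = 90.1%.
Reserves = 11,640/2,590 = 4.5 months.
Option A: score 746 ≥ 580; DTI 41.8% ≤ 43%; LTV 90.1% ≤ 95%; employment 19 ≥ 18 mo; reserves 4.5 ≥ 2 mo → qualifies.
Option B: score 746 ≥ 680; DTI 41.8% ≤ 43%; LTV 90.1% ≤ 95%; employment 19 ≥ 12 mo; reserves 4.5 < 9 mo → does not qualify.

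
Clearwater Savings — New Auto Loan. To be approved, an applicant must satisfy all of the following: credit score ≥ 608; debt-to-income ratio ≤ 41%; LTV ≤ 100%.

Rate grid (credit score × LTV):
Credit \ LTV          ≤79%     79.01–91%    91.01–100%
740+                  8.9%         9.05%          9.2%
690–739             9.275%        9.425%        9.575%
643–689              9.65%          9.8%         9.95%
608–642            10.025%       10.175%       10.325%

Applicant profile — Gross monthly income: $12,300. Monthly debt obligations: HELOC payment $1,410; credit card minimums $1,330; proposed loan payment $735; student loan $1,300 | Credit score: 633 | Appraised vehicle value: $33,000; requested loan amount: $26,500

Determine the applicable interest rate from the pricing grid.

10.175%

Credit score 633 ≥ 608; Total monthly debts = (1,410 + 1,330 + 735 + 1,300) = 4,775. DTI = 4,775/12,300 = 38.8% ≤ 41%
LTV = 26,500/33,000 = 80.3% ≤ 100%
Credit 633 → row 608–642; LTV 80.3% → column 79.01–91%. Grid cell → 10.175%.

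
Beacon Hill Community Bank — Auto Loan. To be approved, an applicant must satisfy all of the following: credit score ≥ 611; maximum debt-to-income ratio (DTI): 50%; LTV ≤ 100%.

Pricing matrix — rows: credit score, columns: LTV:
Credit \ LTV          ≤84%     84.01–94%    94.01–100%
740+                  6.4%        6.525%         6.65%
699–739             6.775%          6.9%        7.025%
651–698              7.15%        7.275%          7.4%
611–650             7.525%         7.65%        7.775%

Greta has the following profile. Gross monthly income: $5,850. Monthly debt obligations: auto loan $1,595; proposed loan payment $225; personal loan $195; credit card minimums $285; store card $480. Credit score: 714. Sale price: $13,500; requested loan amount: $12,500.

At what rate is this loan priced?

Credit score 714 ≥ 611; Total monthly debts = (1,595 + 225 + 195 + 285 + 480) = 2,780. DTI = 2,780/5,850 = 47.5% ≤ 50%
LTV: 12,500 ÷ 13,500 = 92.6%, within 100% cap
Row: 714 falls in 699–739. Column: 92.6% falls in 84.01–94%. Rate = 6.9%.

6.9%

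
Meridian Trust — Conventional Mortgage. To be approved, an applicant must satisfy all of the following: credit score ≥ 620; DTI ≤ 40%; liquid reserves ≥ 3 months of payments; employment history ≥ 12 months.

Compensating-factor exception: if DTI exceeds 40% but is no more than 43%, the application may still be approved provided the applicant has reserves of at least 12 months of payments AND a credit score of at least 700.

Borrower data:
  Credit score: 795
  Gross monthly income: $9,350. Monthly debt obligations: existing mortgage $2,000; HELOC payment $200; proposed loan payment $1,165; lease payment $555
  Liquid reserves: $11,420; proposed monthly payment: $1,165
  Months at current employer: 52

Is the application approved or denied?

Denied

Credit score 795 ≥ 620 (meets base)
Total debts = (2,000 + 200 + 1,165 + 555) = 3,920. DTI: 3,920 ÷ 9,350 = 41.9%, over the 40% base limit.
Reserves = 11,420/1,165 = 9.8 months ≥ 3
Employment 52 ≥ 12 months
DTI 41.9% is within the 40%–43% exception band; checking compensating factors.
Reserves 9.8 < 12 months; credit score 795 ≥ 700.
Override conditions not both satisfied; exception does not apply.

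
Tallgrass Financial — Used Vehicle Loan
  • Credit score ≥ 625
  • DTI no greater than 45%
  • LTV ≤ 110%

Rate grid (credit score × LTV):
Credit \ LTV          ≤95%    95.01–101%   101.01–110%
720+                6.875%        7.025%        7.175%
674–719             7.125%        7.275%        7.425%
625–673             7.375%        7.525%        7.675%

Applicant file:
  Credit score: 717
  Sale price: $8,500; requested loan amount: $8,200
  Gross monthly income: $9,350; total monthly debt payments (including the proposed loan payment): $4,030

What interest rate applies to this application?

7.275%

Credit score 717 ≥ 625; DTI = 4,030/9,350 = 43.1% ≤ 45%
Loan-to-value = 8,200/8,500 = 96.5% — pass (110% max)
Credit 717 → row 674–719; LTV 96.5% → column 95.01–101%. Grid cell → 7.275%.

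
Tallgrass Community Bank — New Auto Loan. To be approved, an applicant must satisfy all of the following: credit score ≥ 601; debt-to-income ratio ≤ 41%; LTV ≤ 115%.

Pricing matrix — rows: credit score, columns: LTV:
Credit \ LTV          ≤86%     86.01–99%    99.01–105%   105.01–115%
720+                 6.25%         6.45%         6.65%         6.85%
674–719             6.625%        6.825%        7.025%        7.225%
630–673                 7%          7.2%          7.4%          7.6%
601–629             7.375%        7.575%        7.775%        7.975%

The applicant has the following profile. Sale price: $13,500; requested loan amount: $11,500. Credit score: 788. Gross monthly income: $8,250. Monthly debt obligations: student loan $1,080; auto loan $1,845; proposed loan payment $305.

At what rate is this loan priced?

6.25%

Credit score 788 ≥ 601; Total monthly debts = (1,080 + 1,845 + 305) = 3,230. DTI: 3,230 ÷ 8,250 = 39.2%, within the 41% cap
LTV: 11,500 ÷ 13,500 = 85.2%, within 115% cap
Score 788 is in the 720+ band; LTV 85.2% is in the ≤86% band → 6.25%.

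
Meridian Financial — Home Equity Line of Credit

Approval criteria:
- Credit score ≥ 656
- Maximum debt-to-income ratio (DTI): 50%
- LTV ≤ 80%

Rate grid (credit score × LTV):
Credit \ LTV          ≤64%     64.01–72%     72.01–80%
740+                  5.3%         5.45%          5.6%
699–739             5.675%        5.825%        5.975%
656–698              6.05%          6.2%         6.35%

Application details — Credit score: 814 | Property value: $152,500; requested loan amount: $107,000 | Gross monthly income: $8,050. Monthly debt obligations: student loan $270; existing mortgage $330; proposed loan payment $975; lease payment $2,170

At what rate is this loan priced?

5.45%

Credit score 814 ≥ 656; Total monthly debts = (270 + 330 + 975 + 2,170) = 3,745. DTI = 3,745/8,050 = 46.5% ≤ 50%
LTV = 107,000/152,500 = 70.2% ≤ 80%
Score 814 is in the 740+ band; LTV 70.2% is in the 64.01–72% band → 5.45%.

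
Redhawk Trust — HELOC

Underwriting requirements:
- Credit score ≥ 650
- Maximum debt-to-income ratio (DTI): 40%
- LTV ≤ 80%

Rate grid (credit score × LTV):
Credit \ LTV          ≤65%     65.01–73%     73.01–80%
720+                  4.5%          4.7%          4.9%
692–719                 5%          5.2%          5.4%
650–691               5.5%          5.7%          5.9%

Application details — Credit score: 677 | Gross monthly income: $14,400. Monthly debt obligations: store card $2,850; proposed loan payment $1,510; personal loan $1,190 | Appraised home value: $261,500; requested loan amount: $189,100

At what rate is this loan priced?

5.7%

Credit score 677 ≥ 650; Total monthly debts = (2,850 + 1,510 + 1,190) = 5,550. Debt-to-income = 5,550/14,400 = 38.5% — meets 40% limit
LTV: 189,100 ÷ 261,500 = 72.3%, within 80% cap
Row: 677 falls in 650–691. Column: 72.3% falls in 65.01–73%. Rate = 5.7%.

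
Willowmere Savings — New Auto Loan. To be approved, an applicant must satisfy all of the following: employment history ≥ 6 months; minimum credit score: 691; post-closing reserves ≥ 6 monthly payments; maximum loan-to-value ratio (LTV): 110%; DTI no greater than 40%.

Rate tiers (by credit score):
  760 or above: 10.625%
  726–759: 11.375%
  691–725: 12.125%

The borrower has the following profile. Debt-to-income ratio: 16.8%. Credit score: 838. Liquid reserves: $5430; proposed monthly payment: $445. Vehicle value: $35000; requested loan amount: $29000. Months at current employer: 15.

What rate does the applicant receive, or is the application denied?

Approved at 10.625%

Credit score 838 ≥ 691 (meets minimum)
Loan-to-value = 29,000/35,000 = 82.9% — pass (110% max)
Liquid reserves cover 5,430/445 = 12.2 months — ≥ 6 required
Debt-to-income 16.8% vs 40% cap — pass
Employment 15 ≥ 6 months
All requirements met. Score 838 falls in the 760 or above tier → 10.625%.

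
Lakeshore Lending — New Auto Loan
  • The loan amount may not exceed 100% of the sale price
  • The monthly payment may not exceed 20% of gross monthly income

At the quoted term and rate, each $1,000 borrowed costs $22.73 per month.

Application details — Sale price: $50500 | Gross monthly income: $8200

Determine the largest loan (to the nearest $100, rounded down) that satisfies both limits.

$50,500

Payment cap: 20% × $8,200 = $1,640/month.
At $22.73 per $1,000, that supports 1,640/22.73 × 1,000 ≈ $72,151 → $72,100.
LTV cap: 100% × $50,500 = $50,500 → $50,500.
Binding constraint: loan-to-value.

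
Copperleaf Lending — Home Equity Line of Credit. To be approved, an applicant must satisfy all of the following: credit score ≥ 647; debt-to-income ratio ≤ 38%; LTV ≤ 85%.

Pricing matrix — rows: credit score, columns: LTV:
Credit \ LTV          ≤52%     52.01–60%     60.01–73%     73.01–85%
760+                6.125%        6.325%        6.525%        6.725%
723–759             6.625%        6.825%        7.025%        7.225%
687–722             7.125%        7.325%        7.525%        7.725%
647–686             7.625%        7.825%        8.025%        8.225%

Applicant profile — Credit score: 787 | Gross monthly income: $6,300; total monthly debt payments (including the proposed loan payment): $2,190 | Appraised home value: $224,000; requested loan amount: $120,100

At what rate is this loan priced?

6.325%

Credit score 787 ≥ 647; DTI = 2,190/6,300 = 34.8% ≤ 38%
LTV: 120,100 ÷ 224,000 = 53.6%, within 85% cap
Row: 787 falls in 760+. Column: 53.6% falls in 52.01–60%. Rate = 6.325%.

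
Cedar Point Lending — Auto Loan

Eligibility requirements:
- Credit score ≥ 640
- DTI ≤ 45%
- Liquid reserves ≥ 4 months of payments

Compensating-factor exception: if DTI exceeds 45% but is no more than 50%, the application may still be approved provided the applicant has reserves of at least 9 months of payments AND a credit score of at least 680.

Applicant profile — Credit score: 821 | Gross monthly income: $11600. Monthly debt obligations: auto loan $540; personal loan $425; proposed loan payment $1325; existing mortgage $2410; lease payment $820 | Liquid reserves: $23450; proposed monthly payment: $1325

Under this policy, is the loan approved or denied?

Credit score 821 ≥ 640 (meets base)
Total debts = (540 + 425 + 1,325 + 2,410 + 820) = 5,520. DTI: 5,520 ÷ 11,600 = 47.6%, over the 45% base limit.
Reserves = 23,450/1,325 = 17.7 months ≥ 4
DTI 47.6% is within the 45%–50% exception band; checking compensating factors.
Reserves 17.7 ≥ 9 months; credit score 821 ≥ 680.
Both override conditions satisfied; DTI exception granted.

Approved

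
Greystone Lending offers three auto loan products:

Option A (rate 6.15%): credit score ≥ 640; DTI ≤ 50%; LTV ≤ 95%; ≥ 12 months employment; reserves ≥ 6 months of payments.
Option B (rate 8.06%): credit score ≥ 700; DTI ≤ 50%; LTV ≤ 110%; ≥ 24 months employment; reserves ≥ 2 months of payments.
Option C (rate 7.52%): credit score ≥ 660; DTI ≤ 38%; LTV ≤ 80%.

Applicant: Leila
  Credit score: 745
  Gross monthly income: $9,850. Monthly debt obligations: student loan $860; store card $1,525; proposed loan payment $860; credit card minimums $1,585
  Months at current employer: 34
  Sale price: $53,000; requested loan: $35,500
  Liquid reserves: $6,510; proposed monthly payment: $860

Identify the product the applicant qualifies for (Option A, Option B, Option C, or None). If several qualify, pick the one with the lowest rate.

Total debts = (860 + 1,525 + 860 + 1,585) = 4,830; DTI = 4,830/9,850 = 49%.
LTV = 35,500/53,000 = 67%.
Reserves = 6,510/860 = 7.6 months.
Option A: score 745 ≥ 640; DTI 49% ≤ 50%; LTV 67% ≤ 95%; employment 34 ≥ 12 mo; reserves 7.6 ≥ 6 mo → qualifies.
Option B: score 745 ≥ 700; DTI 49% ≤ 50%; LTV 67% ≤ 110%; employment 34 ≥ 24 mo; reserves 7.6 ≥ 2 mo → qualifies.
Option C: score 745 ≥ 660; DTI 49% > 38%; LTV 67% ≤ 80% → does not qualify.
Qualifying: Option A, Option B. Lowest rate is 6.15% → Option A.

Option A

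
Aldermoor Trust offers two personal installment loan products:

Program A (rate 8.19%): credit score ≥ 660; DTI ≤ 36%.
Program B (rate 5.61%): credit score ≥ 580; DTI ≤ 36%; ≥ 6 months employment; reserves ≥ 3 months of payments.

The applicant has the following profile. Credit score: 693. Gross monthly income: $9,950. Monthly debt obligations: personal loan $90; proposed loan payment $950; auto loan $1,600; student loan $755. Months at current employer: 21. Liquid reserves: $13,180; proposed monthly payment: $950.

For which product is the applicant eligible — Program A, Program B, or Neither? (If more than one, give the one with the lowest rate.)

Total debts = (90 + 950 + 1,600 + 755) = 3,395; DTI = 3,395/9,950 = 34.1%.
Reserves = 13,180/950 = 13.9 months.
Program A: score 693 ≥ 660; DTI 34.1% ≤ 36% → qualifies.
Program B: score 693 ≥ 580; DTI 34.1% ≤ 36%; employment 21 ≥ 6 mo; reserves 13.9 ≥ 3 mo → qualifies.
Qualifying: Program A, Program B. Lowest rate is 5.61% → Program B.

Program B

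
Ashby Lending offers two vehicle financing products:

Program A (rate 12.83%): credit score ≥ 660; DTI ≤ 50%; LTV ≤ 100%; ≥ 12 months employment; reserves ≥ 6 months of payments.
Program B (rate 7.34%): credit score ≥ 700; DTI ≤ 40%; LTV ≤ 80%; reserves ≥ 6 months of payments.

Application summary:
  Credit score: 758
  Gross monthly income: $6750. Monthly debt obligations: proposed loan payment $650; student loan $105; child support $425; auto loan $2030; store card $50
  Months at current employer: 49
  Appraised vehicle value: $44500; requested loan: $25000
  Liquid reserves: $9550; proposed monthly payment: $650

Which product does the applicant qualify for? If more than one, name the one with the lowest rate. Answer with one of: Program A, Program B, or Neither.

Total debts = (650 + 105 + 425 + 2,030 + 50) = 3,260; DTI = 3,260/6,750 = 48.3%.
LTV = 25,000/44,500 = 56.2%.
Reserves = 9,550/650 = 14.7 months.
Program A: score 758 ≥ 660; DTI 48.3% ≤ 50%; LTV 56.2% ≤ 100%; employment 49 ≥ 12 mo; reserves 14.7 ≥ 6 mo → qualifies.
Program B: score 758 ≥ 700; DTI 48.3% > 40%; LTV 56.2% ≤ 80%; reserves 14.7 ≥ 6 mo → does not qualify.

Program A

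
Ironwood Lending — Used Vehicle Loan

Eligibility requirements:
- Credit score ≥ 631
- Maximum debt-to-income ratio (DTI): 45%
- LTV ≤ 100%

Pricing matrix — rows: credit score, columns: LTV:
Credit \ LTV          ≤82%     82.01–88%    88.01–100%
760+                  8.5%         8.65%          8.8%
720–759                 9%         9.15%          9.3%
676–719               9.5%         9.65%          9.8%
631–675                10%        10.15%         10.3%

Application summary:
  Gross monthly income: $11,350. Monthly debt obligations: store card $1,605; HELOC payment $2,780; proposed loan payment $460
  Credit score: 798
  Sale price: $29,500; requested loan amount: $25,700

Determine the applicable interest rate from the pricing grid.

8.65%

Credit score 798 ≥ 631; Total monthly debts = (1,605 + 2,780 + 460) = 4,845. Debt-to-income = 4,845/11,350 = 42.7% — meets 45% limit
LTV = 25,700/29,500 = 87.1% ≤ 100%
Row: 798 falls in 760+. Column: 87.1% falls in 82.01–88%. Rate = 8.65%.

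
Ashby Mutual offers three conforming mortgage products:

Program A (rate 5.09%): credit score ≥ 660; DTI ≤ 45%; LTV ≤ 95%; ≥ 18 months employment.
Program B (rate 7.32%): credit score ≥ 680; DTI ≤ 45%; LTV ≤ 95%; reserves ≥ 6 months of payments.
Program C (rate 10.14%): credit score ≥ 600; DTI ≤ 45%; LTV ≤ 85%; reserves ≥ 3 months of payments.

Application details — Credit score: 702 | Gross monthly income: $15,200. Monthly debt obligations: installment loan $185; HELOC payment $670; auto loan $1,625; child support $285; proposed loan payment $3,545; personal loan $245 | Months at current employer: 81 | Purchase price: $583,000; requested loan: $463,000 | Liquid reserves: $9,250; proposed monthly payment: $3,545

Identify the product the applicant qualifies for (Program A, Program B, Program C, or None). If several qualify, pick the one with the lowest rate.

Program A

Total debts = (185 + 670 + 1,625 + 285 + 3,545 + 245) = 6,555; DTI = 6,555/15,200 = 43.1%.
LTV = 463,000/583,000 = 79.4%.
Reserves = 9,250/3,545 = 2.6 months.
Program A: score 702 ≥ 660; DTI 43.1% ≤ 45%; LTV 79.4% ≤ 95%; employment 81 ≥ 18 mo → qualifies.
Program B: score 702 ≥ 680; DTI 43.1% ≤ 45%; LTV 79.4% ≤ 95%; reserves 2.6 < 6 mo → does not qualify.
Program C: score 702 ≥ 600; DTI 43.1% ≤ 45%; LTV 79.4% ≤ 85%; reserves 2.6 < 3 mo → does not qualify.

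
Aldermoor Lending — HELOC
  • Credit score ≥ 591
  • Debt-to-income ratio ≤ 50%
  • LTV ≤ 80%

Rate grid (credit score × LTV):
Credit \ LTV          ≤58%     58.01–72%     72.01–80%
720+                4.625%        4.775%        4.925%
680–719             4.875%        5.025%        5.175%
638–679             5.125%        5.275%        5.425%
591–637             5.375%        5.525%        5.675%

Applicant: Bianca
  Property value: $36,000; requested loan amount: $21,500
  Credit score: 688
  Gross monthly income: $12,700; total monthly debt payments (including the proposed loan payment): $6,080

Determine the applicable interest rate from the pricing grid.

Credit score 688 ≥ 591; DTI: 6,080 ÷ 12,700 = 47.9%, within the 50% cap
LTV: 21,500 ÷ 36,000 = 59.7%, within 80% cap
Row: 688 falls in 680–719. Column: 59.7% falls in 58.01–72%. Rate = 5.025%.

5.025%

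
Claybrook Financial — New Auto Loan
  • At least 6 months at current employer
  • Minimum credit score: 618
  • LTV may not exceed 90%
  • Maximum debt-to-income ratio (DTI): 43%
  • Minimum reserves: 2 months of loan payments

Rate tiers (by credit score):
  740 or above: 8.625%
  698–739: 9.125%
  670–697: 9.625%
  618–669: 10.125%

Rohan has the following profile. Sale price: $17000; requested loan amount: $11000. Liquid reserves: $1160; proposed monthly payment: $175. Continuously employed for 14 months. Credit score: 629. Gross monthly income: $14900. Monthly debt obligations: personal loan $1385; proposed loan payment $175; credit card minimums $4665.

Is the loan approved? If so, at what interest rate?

Credit score 629 ≥ 618 (meets minimum)
Reserves: 1,160 ÷ 175 = 6.6 months (meets 2-month minimum)
Employment 14 ≥ 6 months
LTV: 11,000 ÷ 17,000 = 64.7%, within 90% cap
Total monthly debts = (1,385 + 175 + 4,665) = 6,225. DTI: 6,225 ÷ 14,900 = 41.8%, within the 43% cap
All requirements met. Score 629 falls in the 618–669 tier → 10.125%.

Approved at 10.125%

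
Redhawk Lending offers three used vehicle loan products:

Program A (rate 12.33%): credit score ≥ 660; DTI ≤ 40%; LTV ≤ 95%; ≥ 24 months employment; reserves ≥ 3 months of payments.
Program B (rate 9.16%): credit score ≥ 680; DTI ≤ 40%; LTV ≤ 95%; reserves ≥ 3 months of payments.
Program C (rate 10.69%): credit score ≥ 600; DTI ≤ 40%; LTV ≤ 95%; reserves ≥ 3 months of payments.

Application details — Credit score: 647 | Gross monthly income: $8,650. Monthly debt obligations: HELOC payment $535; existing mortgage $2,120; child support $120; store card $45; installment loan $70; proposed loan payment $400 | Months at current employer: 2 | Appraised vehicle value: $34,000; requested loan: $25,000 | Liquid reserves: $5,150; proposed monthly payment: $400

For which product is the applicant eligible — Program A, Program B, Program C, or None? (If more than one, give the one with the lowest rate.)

Program C

Total debts = (535 + 2,120 + 120 + 45 + 70 + 400) = 3,290; DTI = 3,290/8,650 = 38%.
LTV = 25,000/34,000 = 73.5%.
Reserves = 5,150/400 = 12.9 months.
Program A: score 647 < 660; DTI 38% ≤ 40%; LTV 73.5% ≤ 95%; employment 2 < 24 mo; reserves 12.9 ≥ 3 mo → does not qualify.
Program B: score 647 < 680; DTI 38% ≤ 40%; LTV 73.5% ≤ 95%; reserves 12.9 ≥ 3 mo → does not qualify.
Program C: score 647 ≥ 600; DTI 38% ≤ 40%; LTV 73.5% ≤ 95%; reserves 12.9 ≥ 3 mo → qualifies.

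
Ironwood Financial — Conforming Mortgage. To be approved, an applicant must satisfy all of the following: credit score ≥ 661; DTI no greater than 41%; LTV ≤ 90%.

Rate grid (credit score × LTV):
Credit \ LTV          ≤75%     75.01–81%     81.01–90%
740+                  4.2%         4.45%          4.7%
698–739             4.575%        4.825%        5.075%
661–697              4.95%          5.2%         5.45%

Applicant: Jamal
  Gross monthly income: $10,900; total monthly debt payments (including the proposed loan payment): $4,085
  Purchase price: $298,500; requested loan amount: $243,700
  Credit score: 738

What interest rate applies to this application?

Credit score 738 ≥ 661; Debt-to-income = 4,085/10,900 = 37.5% — meets 41% limit
LTV: 243,700 ÷ 298,500 = 81.6%, within 90% cap
Score 738 is in the 698–739 band; LTV 81.6% is in the 81.01–90% band → 5.075%.

5.075%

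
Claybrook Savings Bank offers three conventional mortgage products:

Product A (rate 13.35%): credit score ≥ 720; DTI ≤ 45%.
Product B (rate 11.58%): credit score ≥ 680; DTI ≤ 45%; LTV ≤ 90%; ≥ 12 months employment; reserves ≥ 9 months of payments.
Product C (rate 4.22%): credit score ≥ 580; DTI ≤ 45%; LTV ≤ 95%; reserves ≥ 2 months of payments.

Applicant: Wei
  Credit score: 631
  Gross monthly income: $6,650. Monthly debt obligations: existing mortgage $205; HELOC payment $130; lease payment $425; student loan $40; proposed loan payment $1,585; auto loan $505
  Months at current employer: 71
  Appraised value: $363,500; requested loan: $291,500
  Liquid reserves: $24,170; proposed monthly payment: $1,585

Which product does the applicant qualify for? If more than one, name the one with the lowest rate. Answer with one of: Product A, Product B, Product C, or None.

Product C

Total debts = (205 + 130 + 425 + 40 + 1,585 + 505) = 2,890; DTI = 2,890/6,650 = 43.5%.
LTV = 291,500/363,500 = 80.2%.
Reserves = 24,170/1,585 = 15.2 months.
Product A: score 631 < 720; DTI 43.5% ≤ 45% → does not qualify.
Product B: score 631 < 680; DTI 43.5% ≤ 45%; LTV 80.2% ≤ 90%; employment 71 ≥ 12 mo; reserves 15.2 ≥ 9 mo → does not qualify.
Product C: score 631 ≥ 580; DTI 43.5% ≤ 45%; LTV 80.2% ≤ 95%; reserves 15.2 ≥ 2 mo → qualifies.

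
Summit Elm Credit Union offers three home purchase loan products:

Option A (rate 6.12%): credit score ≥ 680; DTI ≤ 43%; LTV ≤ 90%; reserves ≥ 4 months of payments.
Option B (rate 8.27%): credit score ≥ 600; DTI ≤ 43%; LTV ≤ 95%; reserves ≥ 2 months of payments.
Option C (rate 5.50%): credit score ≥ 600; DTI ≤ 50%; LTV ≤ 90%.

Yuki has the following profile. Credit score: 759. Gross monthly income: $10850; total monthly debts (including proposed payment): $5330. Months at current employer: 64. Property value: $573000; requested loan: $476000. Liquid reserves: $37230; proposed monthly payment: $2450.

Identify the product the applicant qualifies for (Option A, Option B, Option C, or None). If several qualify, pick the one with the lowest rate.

DTI = 5,330/10,850 = 49.1%.
LTV = 476,000/573,000 = 83.1%.
Reserves = 37,230/2,450 = 15.2 months.
Option A: score 759 ≥ 680; DTI 49.1% > 43%; LTV 83.1% ≤ 90%; reserves 15.2 ≥ 4 mo → does not qualify.
Option B: score 759 ≥ 600; DTI 49.1% > 43%; LTV 83.1% ≤ 95%; reserves 15.2 ≥ 2 mo → does not qualify.
Option C: score 759 ≥ 600; DTI 49.1% ≤ 50%; LTV 83.1% ≤ 90% → qualifies.

Option C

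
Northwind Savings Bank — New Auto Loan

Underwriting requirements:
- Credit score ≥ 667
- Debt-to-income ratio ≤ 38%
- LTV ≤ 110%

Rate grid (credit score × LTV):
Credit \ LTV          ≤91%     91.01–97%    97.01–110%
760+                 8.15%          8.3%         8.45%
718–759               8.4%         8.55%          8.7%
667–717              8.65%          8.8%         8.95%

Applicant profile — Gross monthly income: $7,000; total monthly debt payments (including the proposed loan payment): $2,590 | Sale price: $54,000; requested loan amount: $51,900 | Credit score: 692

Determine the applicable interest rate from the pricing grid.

Credit score 692 ≥ 667; DTI: 2,590 ÷ 7,000 = 37%, within the 38% cap
LTV = 51,900/54,000 = 96.1% ≤ 110%
Row: 692 falls in 667–717. Column: 96.1% falls in 91.01–97%. Rate = 8.8%.

8.8%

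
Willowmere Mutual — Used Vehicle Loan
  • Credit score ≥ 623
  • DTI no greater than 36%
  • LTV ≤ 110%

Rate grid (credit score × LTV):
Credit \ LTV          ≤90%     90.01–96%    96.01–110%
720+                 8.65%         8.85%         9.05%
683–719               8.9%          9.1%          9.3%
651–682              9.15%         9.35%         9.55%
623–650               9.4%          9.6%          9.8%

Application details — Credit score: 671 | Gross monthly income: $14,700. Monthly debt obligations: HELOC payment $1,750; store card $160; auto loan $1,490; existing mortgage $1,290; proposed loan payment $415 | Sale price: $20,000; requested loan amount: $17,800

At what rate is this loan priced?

Credit score 671 ≥ 623; Total monthly debts = (1,750 + 160 + 1,490 + 1,290 + 415) = 5,105. Debt-to-income = 5,105/14,700 = 34.7% — meets 36% limit
LTV = 17,800/20,000 = 89% ≤ 110%
Score 671 is in the 651–682 band; LTV 89% is in the ≤90% band → 9.15%.

9.15%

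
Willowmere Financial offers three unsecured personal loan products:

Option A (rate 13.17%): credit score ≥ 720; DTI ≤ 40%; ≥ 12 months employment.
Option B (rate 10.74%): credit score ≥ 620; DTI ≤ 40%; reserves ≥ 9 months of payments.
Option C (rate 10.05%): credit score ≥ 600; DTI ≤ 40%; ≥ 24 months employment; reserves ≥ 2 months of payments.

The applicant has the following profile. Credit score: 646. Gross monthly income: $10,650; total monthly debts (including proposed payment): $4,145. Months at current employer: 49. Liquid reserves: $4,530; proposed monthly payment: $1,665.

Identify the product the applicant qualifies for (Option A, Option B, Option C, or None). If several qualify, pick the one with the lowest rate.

DTI = 4,145/10,650 = 38.9%.
Reserves = 4,530/1,665 = 2.7 months.
Option A: score 646 < 720; DTI 38.9% ≤ 40%; employment 49 ≥ 12 mo → does not qualify.
Option B: score 646 ≥ 620; DTI 38.9% ≤ 40%; reserves 2.7 < 9 mo → does not qualify.
Option C: score 646 ≥ 600; DTI 38.9% ≤ 40%; employment 49 ≥ 24 mo; reserves 2.7 ≥ 2 mo → qualifies.

Option C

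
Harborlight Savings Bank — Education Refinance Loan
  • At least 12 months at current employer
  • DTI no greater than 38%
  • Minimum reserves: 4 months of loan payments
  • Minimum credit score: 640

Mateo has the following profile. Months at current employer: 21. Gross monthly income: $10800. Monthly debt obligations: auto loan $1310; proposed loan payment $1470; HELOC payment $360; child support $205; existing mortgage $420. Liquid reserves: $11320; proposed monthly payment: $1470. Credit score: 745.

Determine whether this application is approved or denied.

Employment 21 ≥ 12 months
Total monthly debts = (1,310 + 1,470 + 360 + 205 + 420) = 3,765. Debt-to-income = 3,765/10,800 = 34.9% — meets 38% limit
Liquid reserves cover 11,320/1,470 = 7.7 months — ≥ 4 required
Credit score 745 ≥ 640 (meets)
All criteria satisfied.

Approved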